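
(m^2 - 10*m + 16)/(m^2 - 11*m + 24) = (m - 2)/(m - 3)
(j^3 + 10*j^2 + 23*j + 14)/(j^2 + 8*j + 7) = j + 2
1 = 1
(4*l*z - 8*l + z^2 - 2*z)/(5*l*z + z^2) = (4*l*z - 8*l + z^2 - 2*z)/(z*(5*l + z))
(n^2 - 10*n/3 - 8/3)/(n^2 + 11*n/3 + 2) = (n - 4)/(n + 3)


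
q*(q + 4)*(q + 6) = q^3 + 10*q^2 + 24*q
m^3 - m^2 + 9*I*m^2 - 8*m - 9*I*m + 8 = (m - 1)*(m + I)*(m + 8*I)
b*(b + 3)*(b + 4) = b^3 + 7*b^2 + 12*b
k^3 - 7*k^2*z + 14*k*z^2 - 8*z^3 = (k - 4*z)*(k - 2*z)*(k - z)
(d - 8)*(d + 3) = d^2 - 5*d - 24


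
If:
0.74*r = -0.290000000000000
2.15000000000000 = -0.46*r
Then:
No Solution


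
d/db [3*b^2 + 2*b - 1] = 6*b + 2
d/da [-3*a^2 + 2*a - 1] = 2 - 6*a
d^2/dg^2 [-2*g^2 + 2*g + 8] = -4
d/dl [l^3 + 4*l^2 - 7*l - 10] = 3*l^2 + 8*l - 7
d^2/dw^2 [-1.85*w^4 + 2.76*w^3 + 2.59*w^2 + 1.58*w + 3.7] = -22.2*w^2 + 16.56*w + 5.18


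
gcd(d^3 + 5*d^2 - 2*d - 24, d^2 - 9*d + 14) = d - 2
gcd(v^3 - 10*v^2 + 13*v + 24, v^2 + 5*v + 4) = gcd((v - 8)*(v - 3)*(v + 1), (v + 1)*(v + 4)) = v + 1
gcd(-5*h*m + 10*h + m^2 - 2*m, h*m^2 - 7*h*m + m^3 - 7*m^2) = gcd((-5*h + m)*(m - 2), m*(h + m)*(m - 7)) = 1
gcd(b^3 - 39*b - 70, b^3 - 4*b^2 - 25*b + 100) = b + 5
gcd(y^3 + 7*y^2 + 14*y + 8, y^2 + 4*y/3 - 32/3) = y + 4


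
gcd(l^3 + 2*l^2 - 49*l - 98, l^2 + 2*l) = l + 2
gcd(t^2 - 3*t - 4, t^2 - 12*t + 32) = t - 4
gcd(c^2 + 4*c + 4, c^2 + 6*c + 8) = c + 2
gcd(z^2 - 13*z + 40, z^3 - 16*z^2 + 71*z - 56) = z - 8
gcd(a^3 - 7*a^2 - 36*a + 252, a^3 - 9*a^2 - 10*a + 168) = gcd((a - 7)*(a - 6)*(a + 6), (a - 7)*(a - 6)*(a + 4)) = a^2 - 13*a + 42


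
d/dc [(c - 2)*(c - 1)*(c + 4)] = 3*c^2 + 2*c - 10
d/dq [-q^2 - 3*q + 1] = -2*q - 3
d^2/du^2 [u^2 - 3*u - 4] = 2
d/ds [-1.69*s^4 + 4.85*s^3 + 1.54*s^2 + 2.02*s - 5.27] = -6.76*s^3 + 14.55*s^2 + 3.08*s + 2.02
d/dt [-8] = 0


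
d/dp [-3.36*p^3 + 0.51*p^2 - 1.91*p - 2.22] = -10.08*p^2 + 1.02*p - 1.91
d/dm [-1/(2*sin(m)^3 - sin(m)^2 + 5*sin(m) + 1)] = (6*sin(m)^2 - 2*sin(m) + 5)*cos(m)/(2*sin(m)^3 - sin(m)^2 + 5*sin(m) + 1)^2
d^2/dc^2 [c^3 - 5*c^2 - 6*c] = 6*c - 10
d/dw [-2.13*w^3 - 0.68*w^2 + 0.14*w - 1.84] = -6.39*w^2 - 1.36*w + 0.14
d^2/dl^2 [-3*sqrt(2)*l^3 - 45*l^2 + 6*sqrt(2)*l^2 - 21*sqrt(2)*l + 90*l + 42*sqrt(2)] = -18*sqrt(2)*l - 90 + 12*sqrt(2)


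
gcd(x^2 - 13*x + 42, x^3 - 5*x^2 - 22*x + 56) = x - 7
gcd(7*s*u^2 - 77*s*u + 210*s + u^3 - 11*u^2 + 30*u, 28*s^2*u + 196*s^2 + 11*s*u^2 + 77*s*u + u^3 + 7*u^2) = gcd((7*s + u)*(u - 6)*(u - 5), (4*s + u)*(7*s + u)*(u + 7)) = 7*s + u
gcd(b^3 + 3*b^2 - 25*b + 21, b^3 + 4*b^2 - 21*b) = b^2 + 4*b - 21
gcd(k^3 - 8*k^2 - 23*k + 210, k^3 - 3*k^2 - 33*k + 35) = k^2 - 2*k - 35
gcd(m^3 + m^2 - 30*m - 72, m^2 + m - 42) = m - 6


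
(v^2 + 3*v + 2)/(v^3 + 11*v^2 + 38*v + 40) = (v + 1)/(v^2 + 9*v + 20)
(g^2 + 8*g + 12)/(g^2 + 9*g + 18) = (g + 2)/(g + 3)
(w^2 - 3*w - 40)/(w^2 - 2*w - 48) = (w + 5)/(w + 6)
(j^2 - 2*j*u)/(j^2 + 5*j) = (j - 2*u)/(j + 5)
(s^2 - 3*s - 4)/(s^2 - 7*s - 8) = (s - 4)/(s - 8)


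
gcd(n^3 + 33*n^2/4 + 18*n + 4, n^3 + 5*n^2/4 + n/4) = n + 1/4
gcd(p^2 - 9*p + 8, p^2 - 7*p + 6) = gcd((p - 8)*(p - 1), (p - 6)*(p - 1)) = p - 1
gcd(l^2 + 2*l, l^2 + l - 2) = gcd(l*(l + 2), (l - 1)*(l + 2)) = l + 2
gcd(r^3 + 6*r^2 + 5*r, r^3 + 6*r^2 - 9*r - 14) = r + 1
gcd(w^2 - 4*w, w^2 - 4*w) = w^2 - 4*w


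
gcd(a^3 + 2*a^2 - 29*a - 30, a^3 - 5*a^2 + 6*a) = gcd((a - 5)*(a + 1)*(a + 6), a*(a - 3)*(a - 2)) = 1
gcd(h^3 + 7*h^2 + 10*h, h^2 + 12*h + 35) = h + 5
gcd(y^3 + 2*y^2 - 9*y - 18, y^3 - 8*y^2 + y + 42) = y^2 - y - 6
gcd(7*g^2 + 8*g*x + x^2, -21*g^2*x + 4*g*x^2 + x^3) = 7*g + x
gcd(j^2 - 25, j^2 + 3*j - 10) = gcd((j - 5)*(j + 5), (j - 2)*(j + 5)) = j + 5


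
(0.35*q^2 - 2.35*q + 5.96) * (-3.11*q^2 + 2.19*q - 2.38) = -1.0885*q^4 + 8.075*q^3 - 24.5151*q^2 + 18.6454*q - 14.1848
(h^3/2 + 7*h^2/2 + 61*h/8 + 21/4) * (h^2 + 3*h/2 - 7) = h^5/2 + 17*h^4/4 + 75*h^3/8 - 125*h^2/16 - 91*h/2 - 147/4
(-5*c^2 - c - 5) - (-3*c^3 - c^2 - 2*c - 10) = 3*c^3 - 4*c^2 + c + 5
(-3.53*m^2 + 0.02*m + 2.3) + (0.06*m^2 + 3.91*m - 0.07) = -3.47*m^2 + 3.93*m + 2.23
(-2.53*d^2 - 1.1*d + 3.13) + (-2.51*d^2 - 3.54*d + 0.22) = -5.04*d^2 - 4.64*d + 3.35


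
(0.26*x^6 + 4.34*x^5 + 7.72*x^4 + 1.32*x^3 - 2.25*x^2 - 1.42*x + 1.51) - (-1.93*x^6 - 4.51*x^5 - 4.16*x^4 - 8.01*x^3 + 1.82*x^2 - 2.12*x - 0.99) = 2.19*x^6 + 8.85*x^5 + 11.88*x^4 + 9.33*x^3 - 4.07*x^2 + 0.7*x + 2.5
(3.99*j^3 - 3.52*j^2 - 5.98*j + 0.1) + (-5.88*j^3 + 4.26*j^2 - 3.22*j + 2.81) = -1.89*j^3 + 0.74*j^2 - 9.2*j + 2.91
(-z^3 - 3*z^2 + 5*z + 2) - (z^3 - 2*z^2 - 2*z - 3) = -2*z^3 - z^2 + 7*z + 5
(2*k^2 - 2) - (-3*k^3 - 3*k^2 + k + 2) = 3*k^3 + 5*k^2 - k - 4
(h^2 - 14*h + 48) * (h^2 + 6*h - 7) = h^4 - 8*h^3 - 43*h^2 + 386*h - 336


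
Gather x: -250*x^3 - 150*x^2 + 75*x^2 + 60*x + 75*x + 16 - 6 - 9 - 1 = -250*x^3 - 75*x^2 + 135*x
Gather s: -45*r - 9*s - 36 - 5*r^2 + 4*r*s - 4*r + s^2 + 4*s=-5*r^2 - 49*r + s^2 + s*(4*r - 5) - 36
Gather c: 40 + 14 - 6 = 48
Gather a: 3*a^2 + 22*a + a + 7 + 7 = 3*a^2 + 23*a + 14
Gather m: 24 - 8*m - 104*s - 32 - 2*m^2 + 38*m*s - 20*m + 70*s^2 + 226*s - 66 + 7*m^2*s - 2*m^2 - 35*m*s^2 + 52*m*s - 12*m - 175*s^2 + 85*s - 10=m^2*(7*s - 4) + m*(-35*s^2 + 90*s - 40) - 105*s^2 + 207*s - 84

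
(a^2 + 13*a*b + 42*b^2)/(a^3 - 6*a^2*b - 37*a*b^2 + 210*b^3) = (a + 7*b)/(a^2 - 12*a*b + 35*b^2)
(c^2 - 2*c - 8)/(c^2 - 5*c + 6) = (c^2 - 2*c - 8)/(c^2 - 5*c + 6)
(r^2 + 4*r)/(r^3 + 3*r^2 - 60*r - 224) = r/(r^2 - r - 56)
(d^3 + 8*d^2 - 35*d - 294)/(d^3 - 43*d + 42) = (d + 7)/(d - 1)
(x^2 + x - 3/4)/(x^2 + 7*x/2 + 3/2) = (4*x^2 + 4*x - 3)/(2*(2*x^2 + 7*x + 3))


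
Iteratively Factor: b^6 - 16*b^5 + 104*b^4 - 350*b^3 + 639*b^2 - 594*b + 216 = (b - 2)*(b^5 - 14*b^4 + 76*b^3 - 198*b^2 + 243*b - 108) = (b - 3)*(b - 2)*(b^4 - 11*b^3 + 43*b^2 - 69*b + 36) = (b - 3)*(b - 2)*(b - 1)*(b^3 - 10*b^2 + 33*b - 36) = (b - 3)^2*(b - 2)*(b - 1)*(b^2 - 7*b + 12) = (b - 3)^3*(b - 2)*(b - 1)*(b - 4)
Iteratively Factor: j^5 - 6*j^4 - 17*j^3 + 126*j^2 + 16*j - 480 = (j - 5)*(j^4 - j^3 - 22*j^2 + 16*j + 96) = (j - 5)*(j - 3)*(j^3 + 2*j^2 - 16*j - 32) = (j - 5)*(j - 3)*(j + 4)*(j^2 - 2*j - 8) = (j - 5)*(j - 4)*(j - 3)*(j + 4)*(j + 2)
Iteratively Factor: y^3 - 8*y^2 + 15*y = (y)*(y^2 - 8*y + 15) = y*(y - 5)*(y - 3)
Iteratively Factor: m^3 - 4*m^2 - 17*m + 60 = (m - 5)*(m^2 + m - 12) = (m - 5)*(m - 3)*(m + 4)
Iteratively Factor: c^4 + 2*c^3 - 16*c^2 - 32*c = (c + 2)*(c^3 - 16*c) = c*(c + 2)*(c^2 - 16) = c*(c + 2)*(c + 4)*(c - 4)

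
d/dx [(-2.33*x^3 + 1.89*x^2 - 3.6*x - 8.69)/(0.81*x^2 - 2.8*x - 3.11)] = (-1.8873*x^4 + 13.048*x^3 + 19.3629*x^2 + 2.322*x - 13.136)/(0.6561*x^4 - 4.536*x^3 + 2.8018*x^2 + 17.416*x + 9.6721)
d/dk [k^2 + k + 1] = 2*k + 1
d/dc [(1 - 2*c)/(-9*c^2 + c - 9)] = (18*c^2 - 2*c - (2*c - 1)*(18*c - 1) + 18)/(9*c^2 - c + 9)^2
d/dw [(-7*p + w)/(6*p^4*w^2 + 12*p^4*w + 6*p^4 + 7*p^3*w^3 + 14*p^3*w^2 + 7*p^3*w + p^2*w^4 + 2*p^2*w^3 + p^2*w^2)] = (6*p^2*w^2 + 12*p^2*w + 6*p^2 + 7*p*w^3 + 14*p*w^2 + 7*p*w + w^4 + 2*w^3 + w^2 + (7*p - w)*(12*p^2*w + 12*p^2 + 21*p*w^2 + 28*p*w + 7*p + 4*w^3 + 6*w^2 + 2*w))/(p^2*(6*p^2*w^2 + 12*p^2*w + 6*p^2 + 7*p*w^3 + 14*p*w^2 + 7*p*w + w^4 + 2*w^3 + w^2)^2)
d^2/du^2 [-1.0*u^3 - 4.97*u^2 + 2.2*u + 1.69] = -6.0*u - 9.94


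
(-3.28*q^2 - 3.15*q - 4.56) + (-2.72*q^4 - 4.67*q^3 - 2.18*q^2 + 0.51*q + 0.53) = -2.72*q^4 - 4.67*q^3 - 5.46*q^2 - 2.64*q - 4.03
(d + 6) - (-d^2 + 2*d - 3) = d^2 - d + 9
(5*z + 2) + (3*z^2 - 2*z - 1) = 3*z^2 + 3*z + 1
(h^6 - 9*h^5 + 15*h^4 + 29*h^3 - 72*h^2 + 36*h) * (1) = h^6 - 9*h^5 + 15*h^4 + 29*h^3 - 72*h^2 + 36*h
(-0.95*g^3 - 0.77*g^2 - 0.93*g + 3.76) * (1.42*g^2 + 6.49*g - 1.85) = -1.349*g^5 - 7.2589*g^4 - 4.5604*g^3 + 0.727999999999999*g^2 + 26.1229*g - 6.956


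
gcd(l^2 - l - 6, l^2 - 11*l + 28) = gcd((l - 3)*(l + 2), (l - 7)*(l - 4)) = 1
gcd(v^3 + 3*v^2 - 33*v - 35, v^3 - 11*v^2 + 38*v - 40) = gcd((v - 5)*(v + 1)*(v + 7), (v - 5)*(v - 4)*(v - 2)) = v - 5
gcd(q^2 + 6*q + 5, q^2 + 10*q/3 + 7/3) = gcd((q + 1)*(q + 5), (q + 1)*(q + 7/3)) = q + 1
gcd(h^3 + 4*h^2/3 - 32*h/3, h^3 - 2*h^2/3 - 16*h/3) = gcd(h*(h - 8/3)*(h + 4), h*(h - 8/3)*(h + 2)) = h^2 - 8*h/3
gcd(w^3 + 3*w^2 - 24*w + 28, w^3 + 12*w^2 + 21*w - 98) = w^2 + 5*w - 14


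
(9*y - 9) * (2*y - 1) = 18*y^2 - 27*y + 9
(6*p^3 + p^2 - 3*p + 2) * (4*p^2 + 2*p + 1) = 24*p^5 + 16*p^4 - 4*p^3 + 3*p^2 + p + 2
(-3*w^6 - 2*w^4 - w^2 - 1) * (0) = 0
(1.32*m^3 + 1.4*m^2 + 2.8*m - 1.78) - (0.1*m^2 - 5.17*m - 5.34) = 1.32*m^3 + 1.3*m^2 + 7.97*m + 3.56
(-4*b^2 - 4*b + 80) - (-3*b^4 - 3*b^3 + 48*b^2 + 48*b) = 3*b^4 + 3*b^3 - 52*b^2 - 52*b + 80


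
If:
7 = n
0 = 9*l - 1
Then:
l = 1/9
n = 7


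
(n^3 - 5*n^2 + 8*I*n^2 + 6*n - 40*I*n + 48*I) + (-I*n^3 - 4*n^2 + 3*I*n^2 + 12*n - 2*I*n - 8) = n^3 - I*n^3 - 9*n^2 + 11*I*n^2 + 18*n - 42*I*n - 8 + 48*I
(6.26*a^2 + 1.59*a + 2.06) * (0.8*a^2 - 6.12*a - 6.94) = 5.008*a^4 - 37.0392*a^3 - 51.5272*a^2 - 23.6418*a - 14.2964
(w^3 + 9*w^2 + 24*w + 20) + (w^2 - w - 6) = w^3 + 10*w^2 + 23*w + 14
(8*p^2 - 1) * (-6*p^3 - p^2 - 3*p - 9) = -48*p^5 - 8*p^4 - 18*p^3 - 71*p^2 + 3*p + 9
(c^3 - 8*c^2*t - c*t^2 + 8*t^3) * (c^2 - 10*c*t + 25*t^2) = c^5 - 18*c^4*t + 104*c^3*t^2 - 182*c^2*t^3 - 105*c*t^4 + 200*t^5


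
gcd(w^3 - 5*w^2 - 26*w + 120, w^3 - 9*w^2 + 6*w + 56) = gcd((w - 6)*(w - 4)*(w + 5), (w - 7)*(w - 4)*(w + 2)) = w - 4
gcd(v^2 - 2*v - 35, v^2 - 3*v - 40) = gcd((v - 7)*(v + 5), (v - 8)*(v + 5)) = v + 5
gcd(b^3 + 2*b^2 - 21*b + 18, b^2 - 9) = b - 3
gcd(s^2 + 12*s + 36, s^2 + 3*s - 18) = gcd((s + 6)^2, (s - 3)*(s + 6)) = s + 6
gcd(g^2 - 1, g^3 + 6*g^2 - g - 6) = g^2 - 1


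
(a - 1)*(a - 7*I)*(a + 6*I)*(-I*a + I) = -I*a^4 - a^3 + 2*I*a^3 + 2*a^2 - 43*I*a^2 - a + 84*I*a - 42*I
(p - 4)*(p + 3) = p^2 - p - 12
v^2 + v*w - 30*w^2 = (v - 5*w)*(v + 6*w)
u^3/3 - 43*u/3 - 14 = (u/3 + 1/3)*(u - 7)*(u + 6)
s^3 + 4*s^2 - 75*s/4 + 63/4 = (s - 3/2)^2*(s + 7)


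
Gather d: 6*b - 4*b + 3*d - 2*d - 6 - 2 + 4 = 2*b + d - 4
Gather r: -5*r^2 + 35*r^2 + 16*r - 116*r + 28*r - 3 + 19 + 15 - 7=30*r^2 - 72*r + 24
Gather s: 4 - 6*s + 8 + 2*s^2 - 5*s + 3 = 2*s^2 - 11*s + 15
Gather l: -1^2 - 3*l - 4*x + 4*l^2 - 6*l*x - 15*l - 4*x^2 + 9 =4*l^2 + l*(-6*x - 18) - 4*x^2 - 4*x + 8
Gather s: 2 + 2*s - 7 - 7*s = -5*s - 5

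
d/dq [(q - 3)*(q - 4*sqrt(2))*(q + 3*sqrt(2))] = 3*q^2 - 6*q - 2*sqrt(2)*q - 24 + 3*sqrt(2)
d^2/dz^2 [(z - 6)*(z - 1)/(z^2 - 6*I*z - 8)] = (z^3*(-14 + 12*I) + 84*z^2 + z*(-336 - 216*I) - 208 + 672*I)/(z^6 - 18*I*z^5 - 132*z^4 + 504*I*z^3 + 1056*z^2 - 1152*I*z - 512)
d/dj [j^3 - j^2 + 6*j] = 3*j^2 - 2*j + 6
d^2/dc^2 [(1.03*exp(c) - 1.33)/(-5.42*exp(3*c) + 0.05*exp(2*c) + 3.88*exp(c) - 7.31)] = (-121.030768*exp(6*c) + 352.472898*exp(5*c) - 90.609257*exp(4*c) + 474.788862*exp(3*c) - 475.738524*exp(2*c) - 7.246872*exp(c) - 17.316659)*exp(c)/(159.220088*exp(9*c) - 4.40646*exp(8*c) - 341.900646*exp(7*c) + 650.533207*exp(6*c) + 232.869384*exp(5*c) - 924.561591*exp(4*c) + 818.968754*exp(3*c) + 322.127577*exp(2*c) - 621.996204*exp(c) + 390.617891)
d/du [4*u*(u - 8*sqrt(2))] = 8*u - 32*sqrt(2)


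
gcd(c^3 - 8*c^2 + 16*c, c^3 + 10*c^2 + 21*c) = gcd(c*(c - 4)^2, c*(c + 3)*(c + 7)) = c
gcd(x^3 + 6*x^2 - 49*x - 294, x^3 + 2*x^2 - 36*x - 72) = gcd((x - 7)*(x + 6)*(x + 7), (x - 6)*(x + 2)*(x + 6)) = x + 6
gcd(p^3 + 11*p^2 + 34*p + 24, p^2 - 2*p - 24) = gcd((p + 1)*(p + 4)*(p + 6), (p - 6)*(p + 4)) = p + 4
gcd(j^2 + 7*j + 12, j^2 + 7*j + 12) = j^2 + 7*j + 12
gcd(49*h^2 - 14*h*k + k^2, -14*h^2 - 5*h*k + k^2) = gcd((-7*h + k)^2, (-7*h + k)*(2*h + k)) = 7*h - k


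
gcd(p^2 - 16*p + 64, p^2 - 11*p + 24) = p - 8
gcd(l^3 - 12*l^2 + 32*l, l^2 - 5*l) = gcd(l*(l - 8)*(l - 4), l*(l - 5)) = l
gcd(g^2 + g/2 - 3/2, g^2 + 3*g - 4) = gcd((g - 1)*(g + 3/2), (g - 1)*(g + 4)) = g - 1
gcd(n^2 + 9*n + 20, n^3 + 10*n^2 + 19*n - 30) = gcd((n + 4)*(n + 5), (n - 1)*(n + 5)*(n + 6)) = n + 5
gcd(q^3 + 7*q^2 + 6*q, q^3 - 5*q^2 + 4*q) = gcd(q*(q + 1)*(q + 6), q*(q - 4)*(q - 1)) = q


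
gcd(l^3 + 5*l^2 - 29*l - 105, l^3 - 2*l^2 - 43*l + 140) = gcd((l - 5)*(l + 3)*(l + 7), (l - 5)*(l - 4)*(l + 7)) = l^2 + 2*l - 35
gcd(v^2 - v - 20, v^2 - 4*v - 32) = v + 4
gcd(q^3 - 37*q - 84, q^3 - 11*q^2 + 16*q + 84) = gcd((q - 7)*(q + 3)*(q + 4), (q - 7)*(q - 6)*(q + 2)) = q - 7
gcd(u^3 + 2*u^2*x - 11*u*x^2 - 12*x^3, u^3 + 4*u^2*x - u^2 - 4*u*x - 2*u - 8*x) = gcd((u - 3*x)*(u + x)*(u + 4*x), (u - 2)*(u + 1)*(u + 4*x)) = u + 4*x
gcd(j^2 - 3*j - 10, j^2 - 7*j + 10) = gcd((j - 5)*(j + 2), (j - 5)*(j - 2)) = j - 5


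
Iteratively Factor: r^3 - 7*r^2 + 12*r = (r - 4)*(r^2 - 3*r) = (r - 4)*(r - 3)*(r)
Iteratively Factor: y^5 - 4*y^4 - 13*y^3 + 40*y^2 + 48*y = (y)*(y^4 - 4*y^3 - 13*y^2 + 40*y + 48) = y*(y - 4)*(y^3 - 13*y - 12) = y*(y - 4)*(y + 1)*(y^2 - y - 12) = y*(y - 4)*(y + 1)*(y + 3)*(y - 4)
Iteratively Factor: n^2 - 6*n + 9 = (n - 3)*(n - 3)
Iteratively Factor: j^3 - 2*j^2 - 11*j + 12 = (j - 1)*(j^2 - j - 12) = (j - 4)*(j - 1)*(j + 3)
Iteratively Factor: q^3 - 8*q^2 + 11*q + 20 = (q - 5)*(q^2 - 3*q - 4) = (q - 5)*(q - 4)*(q + 1)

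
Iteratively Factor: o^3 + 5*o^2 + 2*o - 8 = (o + 4)*(o^2 + o - 2) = (o - 1)*(o + 4)*(o + 2)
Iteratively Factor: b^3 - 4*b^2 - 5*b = (b)*(b^2 - 4*b - 5) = b*(b + 1)*(b - 5)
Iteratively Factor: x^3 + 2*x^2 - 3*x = (x)*(x^2 + 2*x - 3) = x*(x - 1)*(x + 3)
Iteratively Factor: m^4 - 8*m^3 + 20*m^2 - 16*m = (m - 4)*(m^3 - 4*m^2 + 4*m) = (m - 4)*(m - 2)*(m^2 - 2*m) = m*(m - 4)*(m - 2)*(m - 2)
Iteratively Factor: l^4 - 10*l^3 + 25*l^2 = (l)*(l^3 - 10*l^2 + 25*l) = l^2*(l^2 - 10*l + 25) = l^2*(l - 5)*(l - 5)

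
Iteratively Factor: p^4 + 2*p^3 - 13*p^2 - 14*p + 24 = (p + 4)*(p^3 - 2*p^2 - 5*p + 6) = (p + 2)*(p + 4)*(p^2 - 4*p + 3) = (p - 1)*(p + 2)*(p + 4)*(p - 3)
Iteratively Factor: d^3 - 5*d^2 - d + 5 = (d + 1)*(d^2 - 6*d + 5) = (d - 5)*(d + 1)*(d - 1)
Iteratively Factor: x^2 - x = (x)*(x - 1)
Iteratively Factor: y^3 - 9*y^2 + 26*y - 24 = (y - 4)*(y^2 - 5*y + 6) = (y - 4)*(y - 3)*(y - 2)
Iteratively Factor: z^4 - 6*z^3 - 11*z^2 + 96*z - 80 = (z - 4)*(z^3 - 2*z^2 - 19*z + 20) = (z - 4)*(z - 1)*(z^2 - z - 20) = (z - 5)*(z - 4)*(z - 1)*(z + 4)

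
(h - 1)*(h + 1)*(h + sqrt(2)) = h^3 + sqrt(2)*h^2 - h - sqrt(2)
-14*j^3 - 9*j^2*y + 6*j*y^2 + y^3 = (-2*j + y)*(j + y)*(7*j + y)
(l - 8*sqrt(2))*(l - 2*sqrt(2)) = l^2 - 10*sqrt(2)*l + 32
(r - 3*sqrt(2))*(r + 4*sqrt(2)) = r^2 + sqrt(2)*r - 24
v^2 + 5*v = v*(v + 5)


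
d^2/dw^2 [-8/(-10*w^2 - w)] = 16*(-10*w*(10*w + 1) + (20*w + 1)^2)/(w^3*(10*w + 1)^3)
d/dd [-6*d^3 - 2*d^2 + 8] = 2*d*(-9*d - 2)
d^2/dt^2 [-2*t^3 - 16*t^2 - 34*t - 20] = -12*t - 32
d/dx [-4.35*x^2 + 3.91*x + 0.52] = 3.91 - 8.7*x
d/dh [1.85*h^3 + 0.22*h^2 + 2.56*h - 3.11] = 5.55*h^2 + 0.44*h + 2.56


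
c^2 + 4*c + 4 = (c + 2)^2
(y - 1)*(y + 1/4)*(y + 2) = y^3 + 5*y^2/4 - 7*y/4 - 1/2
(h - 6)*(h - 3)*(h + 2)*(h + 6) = h^4 - h^3 - 42*h^2 + 36*h + 216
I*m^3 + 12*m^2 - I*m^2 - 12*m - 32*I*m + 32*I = (m - 8*I)*(m - 4*I)*(I*m - I)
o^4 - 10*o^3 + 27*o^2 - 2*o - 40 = (o - 5)*(o - 4)*(o - 2)*(o + 1)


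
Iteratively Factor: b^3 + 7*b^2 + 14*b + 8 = (b + 1)*(b^2 + 6*b + 8) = (b + 1)*(b + 4)*(b + 2)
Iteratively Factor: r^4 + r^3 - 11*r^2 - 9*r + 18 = (r - 3)*(r^3 + 4*r^2 + r - 6) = (r - 3)*(r - 1)*(r^2 + 5*r + 6) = (r - 3)*(r - 1)*(r + 3)*(r + 2)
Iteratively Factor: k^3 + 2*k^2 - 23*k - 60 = (k + 3)*(k^2 - k - 20) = (k + 3)*(k + 4)*(k - 5)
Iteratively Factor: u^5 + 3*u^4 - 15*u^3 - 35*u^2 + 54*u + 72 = (u + 3)*(u^4 - 15*u^2 + 10*u + 24) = (u - 3)*(u + 3)*(u^3 + 3*u^2 - 6*u - 8) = (u - 3)*(u - 2)*(u + 3)*(u^2 + 5*u + 4) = (u - 3)*(u - 2)*(u + 3)*(u + 4)*(u + 1)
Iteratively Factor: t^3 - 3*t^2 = (t)*(t^2 - 3*t) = t^2*(t - 3)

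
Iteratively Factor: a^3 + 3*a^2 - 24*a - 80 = (a + 4)*(a^2 - a - 20) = (a + 4)^2*(a - 5)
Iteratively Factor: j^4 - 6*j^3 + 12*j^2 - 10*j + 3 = (j - 1)*(j^3 - 5*j^2 + 7*j - 3) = (j - 3)*(j - 1)*(j^2 - 2*j + 1) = (j - 3)*(j - 1)^2*(j - 1)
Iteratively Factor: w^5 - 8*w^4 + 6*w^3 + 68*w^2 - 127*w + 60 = (w - 1)*(w^4 - 7*w^3 - w^2 + 67*w - 60) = (w - 5)*(w - 1)*(w^3 - 2*w^2 - 11*w + 12) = (w - 5)*(w - 1)*(w + 3)*(w^2 - 5*w + 4) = (w - 5)*(w - 1)^2*(w + 3)*(w - 4)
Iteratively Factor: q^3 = (q)*(q^2) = q^2*(q)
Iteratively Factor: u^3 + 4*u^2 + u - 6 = (u - 1)*(u^2 + 5*u + 6) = (u - 1)*(u + 3)*(u + 2)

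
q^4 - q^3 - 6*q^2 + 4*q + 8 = (q - 2)^2*(q + 1)*(q + 2)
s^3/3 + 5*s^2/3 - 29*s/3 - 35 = (s/3 + 1)*(s - 5)*(s + 7)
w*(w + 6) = w^2 + 6*w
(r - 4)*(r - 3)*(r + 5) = r^3 - 2*r^2 - 23*r + 60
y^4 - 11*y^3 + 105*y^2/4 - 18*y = y*(y - 8)*(y - 3/2)^2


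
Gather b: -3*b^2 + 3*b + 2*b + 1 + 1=-3*b^2 + 5*b + 2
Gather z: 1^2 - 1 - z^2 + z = -z^2 + z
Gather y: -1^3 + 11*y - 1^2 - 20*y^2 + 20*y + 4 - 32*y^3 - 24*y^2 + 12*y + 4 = -32*y^3 - 44*y^2 + 43*y + 6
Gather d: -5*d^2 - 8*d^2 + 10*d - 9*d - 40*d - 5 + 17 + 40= -13*d^2 - 39*d + 52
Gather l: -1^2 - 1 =-2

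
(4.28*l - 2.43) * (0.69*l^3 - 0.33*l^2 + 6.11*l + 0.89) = 2.9532*l^4 - 3.0891*l^3 + 26.9527*l^2 - 11.0381*l - 2.1627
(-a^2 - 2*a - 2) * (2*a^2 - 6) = -2*a^4 - 4*a^3 + 2*a^2 + 12*a + 12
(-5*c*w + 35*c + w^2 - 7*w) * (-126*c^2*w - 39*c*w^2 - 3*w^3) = 630*c^3*w^2 - 4410*c^3*w + 69*c^2*w^3 - 483*c^2*w^2 - 24*c*w^4 + 168*c*w^3 - 3*w^5 + 21*w^4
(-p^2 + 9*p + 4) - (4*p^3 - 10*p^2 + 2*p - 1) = -4*p^3 + 9*p^2 + 7*p + 5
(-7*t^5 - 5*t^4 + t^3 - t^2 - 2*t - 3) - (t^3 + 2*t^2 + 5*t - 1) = -7*t^5 - 5*t^4 - 3*t^2 - 7*t - 2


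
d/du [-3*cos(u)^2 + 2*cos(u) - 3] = 2*(3*cos(u) - 1)*sin(u)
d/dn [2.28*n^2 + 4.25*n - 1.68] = 4.56*n + 4.25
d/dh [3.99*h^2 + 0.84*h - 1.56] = 7.98*h + 0.84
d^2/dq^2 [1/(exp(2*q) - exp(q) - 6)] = ((1 - 4*exp(q))*(-exp(2*q) + exp(q) + 6) - 2*(2*exp(q) - 1)^2*exp(q))*exp(q)/(-exp(2*q) + exp(q) + 6)^3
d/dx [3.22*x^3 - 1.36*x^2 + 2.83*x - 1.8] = 9.66*x^2 - 2.72*x + 2.83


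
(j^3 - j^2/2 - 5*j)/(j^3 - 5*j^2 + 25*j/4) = 2*(j + 2)/(2*j - 5)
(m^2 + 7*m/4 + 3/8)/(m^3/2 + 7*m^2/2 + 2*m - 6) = (8*m^2 + 14*m + 3)/(4*(m^3 + 7*m^2 + 4*m - 12))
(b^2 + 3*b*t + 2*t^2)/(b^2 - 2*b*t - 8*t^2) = (-b - t)/(-b + 4*t)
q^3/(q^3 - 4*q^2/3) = 3*q/(3*q - 4)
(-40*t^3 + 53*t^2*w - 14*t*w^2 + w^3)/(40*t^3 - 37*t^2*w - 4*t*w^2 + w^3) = (-5*t + w)/(5*t + w)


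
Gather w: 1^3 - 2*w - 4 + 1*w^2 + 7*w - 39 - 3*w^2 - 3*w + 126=-2*w^2 + 2*w + 84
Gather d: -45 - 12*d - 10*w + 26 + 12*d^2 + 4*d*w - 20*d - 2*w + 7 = 12*d^2 + d*(4*w - 32) - 12*w - 12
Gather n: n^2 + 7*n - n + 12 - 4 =n^2 + 6*n + 8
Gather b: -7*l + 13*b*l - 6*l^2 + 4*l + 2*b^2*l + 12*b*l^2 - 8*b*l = 2*b^2*l + b*(12*l^2 + 5*l) - 6*l^2 - 3*l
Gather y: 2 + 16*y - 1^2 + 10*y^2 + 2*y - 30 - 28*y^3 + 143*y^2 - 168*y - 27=-28*y^3 + 153*y^2 - 150*y - 56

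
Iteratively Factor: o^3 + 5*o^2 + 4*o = (o + 1)*(o^2 + 4*o) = o*(o + 1)*(o + 4)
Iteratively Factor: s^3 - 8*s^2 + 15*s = (s)*(s^2 - 8*s + 15) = s*(s - 3)*(s - 5)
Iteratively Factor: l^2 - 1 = (l + 1)*(l - 1)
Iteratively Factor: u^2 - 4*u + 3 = (u - 1)*(u - 3)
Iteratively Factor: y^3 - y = (y - 1)*(y^2 + y) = y*(y - 1)*(y + 1)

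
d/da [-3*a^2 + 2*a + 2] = 2 - 6*a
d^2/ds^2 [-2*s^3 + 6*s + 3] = -12*s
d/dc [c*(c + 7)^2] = (c + 7)*(3*c + 7)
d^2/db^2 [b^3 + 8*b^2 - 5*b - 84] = 6*b + 16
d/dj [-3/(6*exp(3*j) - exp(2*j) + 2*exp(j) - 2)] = 6*(9*exp(2*j) - exp(j) + 1)*exp(j)/(6*exp(3*j) - exp(2*j) + 2*exp(j) - 2)^2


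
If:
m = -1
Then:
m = -1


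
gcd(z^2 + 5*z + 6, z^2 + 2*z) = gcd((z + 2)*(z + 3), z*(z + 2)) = z + 2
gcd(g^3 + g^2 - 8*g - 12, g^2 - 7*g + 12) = g - 3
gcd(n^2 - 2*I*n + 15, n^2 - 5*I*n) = n - 5*I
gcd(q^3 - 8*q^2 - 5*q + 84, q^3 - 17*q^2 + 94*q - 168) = q^2 - 11*q + 28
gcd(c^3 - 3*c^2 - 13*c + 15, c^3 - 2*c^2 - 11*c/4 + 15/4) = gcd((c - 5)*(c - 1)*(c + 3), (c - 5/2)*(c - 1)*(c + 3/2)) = c - 1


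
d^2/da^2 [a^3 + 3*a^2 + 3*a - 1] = 6*a + 6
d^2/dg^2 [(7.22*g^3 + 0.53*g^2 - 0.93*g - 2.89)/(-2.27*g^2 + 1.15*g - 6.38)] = (1.13686837721616e-13*g^5 + 196.849107999999*g^3 + 453.244794*g^2 - 1889.393586*g - 105.565222)/(11.697083*g^6 - 17.777505*g^5 + 107.632731*g^4 - 101.450815*g^3 + 302.509614*g^2 - 140.43018*g + 259.694072)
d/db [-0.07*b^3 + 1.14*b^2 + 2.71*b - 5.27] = -0.21*b^2 + 2.28*b + 2.71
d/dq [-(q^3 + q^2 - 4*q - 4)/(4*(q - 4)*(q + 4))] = (-q^4 + 44*q^2 + 24*q - 64)/(4*(q^4 - 32*q^2 + 256))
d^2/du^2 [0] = 0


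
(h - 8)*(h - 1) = h^2 - 9*h + 8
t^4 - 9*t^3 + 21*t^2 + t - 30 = (t - 5)*(t - 3)*(t - 2)*(t + 1)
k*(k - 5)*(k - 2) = k^3 - 7*k^2 + 10*k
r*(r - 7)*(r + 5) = r^3 - 2*r^2 - 35*r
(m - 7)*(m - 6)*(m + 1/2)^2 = m^4 - 12*m^3 + 117*m^2/4 + 155*m/4 + 21/2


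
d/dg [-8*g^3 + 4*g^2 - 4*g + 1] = -24*g^2 + 8*g - 4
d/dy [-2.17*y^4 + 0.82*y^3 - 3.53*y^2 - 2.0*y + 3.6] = -8.68*y^3 + 2.46*y^2 - 7.06*y - 2.0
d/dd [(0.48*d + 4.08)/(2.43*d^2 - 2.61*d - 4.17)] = (-1.1664*d^2 - 19.8288*d + 8.6472)/(5.9049*d^4 - 12.6846*d^3 - 13.4541*d^2 + 21.7674*d + 17.3889)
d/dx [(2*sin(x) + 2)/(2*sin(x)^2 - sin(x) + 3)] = 2*(-4*sin(x) + cos(2*x) + 3)*cos(x)/(-sin(x) - cos(2*x) + 4)^2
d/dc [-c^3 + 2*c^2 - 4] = c*(4 - 3*c)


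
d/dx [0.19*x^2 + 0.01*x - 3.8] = 0.38*x + 0.01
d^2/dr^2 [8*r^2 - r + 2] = 16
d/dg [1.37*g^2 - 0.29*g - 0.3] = 2.74*g - 0.29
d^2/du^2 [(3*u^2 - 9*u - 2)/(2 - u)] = 16/(u^3 - 6*u^2 + 12*u - 8)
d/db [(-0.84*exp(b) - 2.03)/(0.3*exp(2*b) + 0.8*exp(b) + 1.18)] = (0.252*exp(2*b) + 1.218*exp(b) + 0.6328)*exp(b)/(0.09*exp(4*b) + 0.48*exp(3*b) + 1.348*exp(2*b) + 1.888*exp(b) + 1.3924)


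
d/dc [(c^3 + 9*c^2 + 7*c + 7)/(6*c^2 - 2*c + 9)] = (6*c^4 - 4*c^3 - 33*c^2 + 78*c + 77)/(36*c^4 - 24*c^3 + 112*c^2 - 36*c + 81)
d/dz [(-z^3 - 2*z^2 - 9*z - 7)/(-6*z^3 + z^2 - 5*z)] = (-13*z^4 - 98*z^3 - 107*z^2 + 14*z - 35)/(z^2*(36*z^4 - 12*z^3 + 61*z^2 - 10*z + 25))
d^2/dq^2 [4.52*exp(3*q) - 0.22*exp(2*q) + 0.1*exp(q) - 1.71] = (40.68*exp(2*q) - 0.88*exp(q) + 0.1)*exp(q)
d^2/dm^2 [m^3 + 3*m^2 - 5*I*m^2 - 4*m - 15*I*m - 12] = 6*m + 6 - 10*I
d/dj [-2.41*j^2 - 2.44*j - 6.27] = -4.82*j - 2.44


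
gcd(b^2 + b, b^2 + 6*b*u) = b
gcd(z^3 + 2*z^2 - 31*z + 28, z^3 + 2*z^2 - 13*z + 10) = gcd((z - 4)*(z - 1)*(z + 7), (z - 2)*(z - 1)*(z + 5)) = z - 1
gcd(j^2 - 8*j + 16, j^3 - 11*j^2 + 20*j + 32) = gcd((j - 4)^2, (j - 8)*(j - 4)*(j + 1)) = j - 4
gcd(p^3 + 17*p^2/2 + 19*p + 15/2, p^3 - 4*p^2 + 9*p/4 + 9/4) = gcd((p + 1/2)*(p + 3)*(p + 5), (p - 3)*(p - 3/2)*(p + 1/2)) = p + 1/2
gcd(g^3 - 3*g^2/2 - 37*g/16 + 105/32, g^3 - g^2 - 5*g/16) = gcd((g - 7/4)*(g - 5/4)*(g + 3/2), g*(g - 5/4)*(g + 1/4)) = g - 5/4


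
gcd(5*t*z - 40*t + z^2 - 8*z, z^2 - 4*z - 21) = 1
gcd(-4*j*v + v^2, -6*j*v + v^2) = v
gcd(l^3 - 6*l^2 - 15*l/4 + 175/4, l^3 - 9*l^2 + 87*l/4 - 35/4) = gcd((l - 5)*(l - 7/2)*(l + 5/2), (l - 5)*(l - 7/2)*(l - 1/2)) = l^2 - 17*l/2 + 35/2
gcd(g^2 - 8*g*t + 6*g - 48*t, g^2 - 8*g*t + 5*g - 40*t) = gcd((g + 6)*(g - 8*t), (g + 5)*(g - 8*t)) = -g + 8*t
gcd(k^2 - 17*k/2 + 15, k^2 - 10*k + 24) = k - 6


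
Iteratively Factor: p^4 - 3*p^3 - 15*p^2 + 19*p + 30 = (p - 5)*(p^3 + 2*p^2 - 5*p - 6) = (p - 5)*(p + 3)*(p^2 - p - 2) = (p - 5)*(p - 2)*(p + 3)*(p + 1)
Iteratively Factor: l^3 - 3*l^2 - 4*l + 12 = (l + 2)*(l^2 - 5*l + 6) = (l - 3)*(l + 2)*(l - 2)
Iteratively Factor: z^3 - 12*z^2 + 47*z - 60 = (z - 4)*(z^2 - 8*z + 15) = (z - 4)*(z - 3)*(z - 5)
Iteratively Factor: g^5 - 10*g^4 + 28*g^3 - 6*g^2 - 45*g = (g - 3)*(g^4 - 7*g^3 + 7*g^2 + 15*g) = g*(g - 3)*(g^3 - 7*g^2 + 7*g + 15) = g*(g - 3)*(g + 1)*(g^2 - 8*g + 15) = g*(g - 5)*(g - 3)*(g + 1)*(g - 3)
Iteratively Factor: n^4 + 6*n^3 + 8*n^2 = (n)*(n^3 + 6*n^2 + 8*n) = n*(n + 4)*(n^2 + 2*n) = n^2*(n + 4)*(n + 2)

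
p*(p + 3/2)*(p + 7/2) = p^3 + 5*p^2 + 21*p/4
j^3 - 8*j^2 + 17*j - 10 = (j - 5)*(j - 2)*(j - 1)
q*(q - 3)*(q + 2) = q^3 - q^2 - 6*q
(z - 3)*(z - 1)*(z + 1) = z^3 - 3*z^2 - z + 3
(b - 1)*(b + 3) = b^2 + 2*b - 3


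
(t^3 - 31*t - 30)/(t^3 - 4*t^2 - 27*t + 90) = (t + 1)/(t - 3)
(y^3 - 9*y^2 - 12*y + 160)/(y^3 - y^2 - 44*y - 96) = (y - 5)/(y + 3)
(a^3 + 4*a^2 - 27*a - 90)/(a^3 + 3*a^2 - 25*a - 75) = (a + 6)/(a + 5)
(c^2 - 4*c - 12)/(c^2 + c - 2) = (c - 6)/(c - 1)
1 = 1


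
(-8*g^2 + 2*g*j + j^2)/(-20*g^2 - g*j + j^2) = (2*g - j)/(5*g - j)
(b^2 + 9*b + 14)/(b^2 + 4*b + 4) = (b + 7)/(b + 2)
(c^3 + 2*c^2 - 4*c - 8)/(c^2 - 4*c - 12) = (c^2 - 4)/(c - 6)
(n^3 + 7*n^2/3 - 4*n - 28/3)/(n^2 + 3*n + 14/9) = 3*(n^2 - 4)/(3*n + 2)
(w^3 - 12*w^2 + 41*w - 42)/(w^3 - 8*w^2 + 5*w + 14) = (w - 3)/(w + 1)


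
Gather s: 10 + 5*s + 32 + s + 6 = 6*s + 48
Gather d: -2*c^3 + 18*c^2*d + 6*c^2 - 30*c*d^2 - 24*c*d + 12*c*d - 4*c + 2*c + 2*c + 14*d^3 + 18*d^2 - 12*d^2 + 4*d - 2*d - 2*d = -2*c^3 + 6*c^2 + 14*d^3 + d^2*(6 - 30*c) + d*(18*c^2 - 12*c)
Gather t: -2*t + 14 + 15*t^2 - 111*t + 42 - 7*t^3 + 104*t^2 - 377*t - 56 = -7*t^3 + 119*t^2 - 490*t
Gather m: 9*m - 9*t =9*m - 9*t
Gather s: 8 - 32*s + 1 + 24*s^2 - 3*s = 24*s^2 - 35*s + 9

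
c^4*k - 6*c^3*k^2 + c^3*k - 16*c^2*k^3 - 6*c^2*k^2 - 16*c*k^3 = c*(c - 8*k)*(c + 2*k)*(c*k + k)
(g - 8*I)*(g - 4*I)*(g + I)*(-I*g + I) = -I*g^4 - 11*g^3 + I*g^3 + 11*g^2 + 20*I*g^2 - 32*g - 20*I*g + 32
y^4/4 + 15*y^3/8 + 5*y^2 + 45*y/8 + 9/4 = (y/4 + 1/2)*(y + 1)*(y + 3/2)*(y + 3)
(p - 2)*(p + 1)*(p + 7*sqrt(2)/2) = p^3 - p^2 + 7*sqrt(2)*p^2/2 - 7*sqrt(2)*p/2 - 2*p - 7*sqrt(2)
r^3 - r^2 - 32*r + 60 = (r - 5)*(r - 2)*(r + 6)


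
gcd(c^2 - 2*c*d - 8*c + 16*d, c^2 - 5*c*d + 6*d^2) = c - 2*d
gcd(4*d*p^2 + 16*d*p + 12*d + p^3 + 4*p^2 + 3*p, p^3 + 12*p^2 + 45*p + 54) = p + 3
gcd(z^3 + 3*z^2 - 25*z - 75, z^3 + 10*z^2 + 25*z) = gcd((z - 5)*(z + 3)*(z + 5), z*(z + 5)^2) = z + 5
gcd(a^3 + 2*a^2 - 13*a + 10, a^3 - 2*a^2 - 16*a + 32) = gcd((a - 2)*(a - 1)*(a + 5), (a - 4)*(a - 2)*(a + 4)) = a - 2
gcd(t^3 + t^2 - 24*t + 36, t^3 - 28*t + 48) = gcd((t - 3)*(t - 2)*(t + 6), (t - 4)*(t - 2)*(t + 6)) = t^2 + 4*t - 12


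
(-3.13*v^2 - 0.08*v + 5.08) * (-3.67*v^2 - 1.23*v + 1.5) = 11.4871*v^4 + 4.1435*v^3 - 23.2402*v^2 - 6.3684*v + 7.62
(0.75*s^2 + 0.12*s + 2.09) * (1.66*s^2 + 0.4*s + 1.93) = 1.245*s^4 + 0.4992*s^3 + 4.9649*s^2 + 1.0676*s + 4.0337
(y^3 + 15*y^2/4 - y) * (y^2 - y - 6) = y^5 + 11*y^4/4 - 43*y^3/4 - 43*y^2/2 + 6*y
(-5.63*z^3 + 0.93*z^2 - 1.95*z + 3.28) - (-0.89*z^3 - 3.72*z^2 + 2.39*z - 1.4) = -4.74*z^3 + 4.65*z^2 - 4.34*z + 4.68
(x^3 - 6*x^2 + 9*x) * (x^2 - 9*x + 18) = x^5 - 15*x^4 + 81*x^3 - 189*x^2 + 162*x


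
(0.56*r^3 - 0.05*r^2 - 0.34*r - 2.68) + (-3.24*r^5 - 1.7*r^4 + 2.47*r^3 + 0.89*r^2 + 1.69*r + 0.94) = -3.24*r^5 - 1.7*r^4 + 3.03*r^3 + 0.84*r^2 + 1.35*r - 1.74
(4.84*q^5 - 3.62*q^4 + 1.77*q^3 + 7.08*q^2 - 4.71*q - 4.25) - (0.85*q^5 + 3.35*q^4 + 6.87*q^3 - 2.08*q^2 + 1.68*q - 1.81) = 3.99*q^5 - 6.97*q^4 - 5.1*q^3 + 9.16*q^2 - 6.39*q - 2.44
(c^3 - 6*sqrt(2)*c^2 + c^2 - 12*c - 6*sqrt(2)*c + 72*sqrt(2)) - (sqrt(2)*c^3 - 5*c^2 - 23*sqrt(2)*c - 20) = -sqrt(2)*c^3 + c^3 - 6*sqrt(2)*c^2 + 6*c^2 - 12*c + 17*sqrt(2)*c + 20 + 72*sqrt(2)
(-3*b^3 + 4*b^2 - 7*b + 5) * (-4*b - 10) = 12*b^4 + 14*b^3 - 12*b^2 + 50*b - 50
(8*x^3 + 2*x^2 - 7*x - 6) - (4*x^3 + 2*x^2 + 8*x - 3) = 4*x^3 - 15*x - 3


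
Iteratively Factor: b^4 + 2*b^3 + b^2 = (b)*(b^3 + 2*b^2 + b) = b*(b + 1)*(b^2 + b) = b*(b + 1)^2*(b)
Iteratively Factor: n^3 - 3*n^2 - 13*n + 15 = (n - 1)*(n^2 - 2*n - 15) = (n - 5)*(n - 1)*(n + 3)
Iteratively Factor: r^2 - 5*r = (r)*(r - 5)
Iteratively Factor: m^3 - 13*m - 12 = (m + 1)*(m^2 - m - 12) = (m + 1)*(m + 3)*(m - 4)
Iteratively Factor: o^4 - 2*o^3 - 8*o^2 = (o)*(o^3 - 2*o^2 - 8*o) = o*(o - 4)*(o^2 + 2*o) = o*(o - 4)*(o + 2)*(o)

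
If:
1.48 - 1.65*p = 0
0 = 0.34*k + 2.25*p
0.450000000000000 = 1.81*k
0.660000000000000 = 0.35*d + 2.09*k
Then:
No Solution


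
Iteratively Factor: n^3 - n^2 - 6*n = (n + 2)*(n^2 - 3*n) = n*(n + 2)*(n - 3)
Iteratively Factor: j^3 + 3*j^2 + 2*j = (j + 1)*(j^2 + 2*j) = j*(j + 1)*(j + 2)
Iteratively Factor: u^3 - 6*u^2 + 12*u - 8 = (u - 2)*(u^2 - 4*u + 4) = (u - 2)^2*(u - 2)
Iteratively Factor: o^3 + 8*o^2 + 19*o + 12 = (o + 1)*(o^2 + 7*o + 12) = (o + 1)*(o + 4)*(o + 3)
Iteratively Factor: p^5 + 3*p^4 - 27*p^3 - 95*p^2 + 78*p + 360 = (p + 3)*(p^4 - 27*p^2 - 14*p + 120) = (p - 5)*(p + 3)*(p^3 + 5*p^2 - 2*p - 24) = (p - 5)*(p - 2)*(p + 3)*(p^2 + 7*p + 12) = (p - 5)*(p - 2)*(p + 3)^2*(p + 4)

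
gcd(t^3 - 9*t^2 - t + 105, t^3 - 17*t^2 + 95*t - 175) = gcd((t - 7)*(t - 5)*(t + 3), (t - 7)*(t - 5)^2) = t^2 - 12*t + 35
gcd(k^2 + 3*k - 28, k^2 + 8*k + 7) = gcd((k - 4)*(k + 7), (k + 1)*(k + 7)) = k + 7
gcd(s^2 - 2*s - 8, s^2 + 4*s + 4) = s + 2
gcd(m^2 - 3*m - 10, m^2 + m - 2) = m + 2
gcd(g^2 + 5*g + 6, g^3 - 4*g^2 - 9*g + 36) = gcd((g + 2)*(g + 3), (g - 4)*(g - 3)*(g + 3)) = g + 3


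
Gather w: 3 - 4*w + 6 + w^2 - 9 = w^2 - 4*w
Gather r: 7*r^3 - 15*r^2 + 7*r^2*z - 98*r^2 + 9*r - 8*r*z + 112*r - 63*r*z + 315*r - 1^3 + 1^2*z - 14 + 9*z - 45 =7*r^3 + r^2*(7*z - 113) + r*(436 - 71*z) + 10*z - 60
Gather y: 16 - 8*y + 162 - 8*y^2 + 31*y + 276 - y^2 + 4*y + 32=-9*y^2 + 27*y + 486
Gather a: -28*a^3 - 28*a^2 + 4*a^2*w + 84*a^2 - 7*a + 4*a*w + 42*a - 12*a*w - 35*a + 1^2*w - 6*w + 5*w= -28*a^3 + a^2*(4*w + 56) - 8*a*w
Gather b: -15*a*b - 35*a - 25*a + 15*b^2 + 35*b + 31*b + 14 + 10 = -60*a + 15*b^2 + b*(66 - 15*a) + 24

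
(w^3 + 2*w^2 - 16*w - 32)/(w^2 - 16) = w + 2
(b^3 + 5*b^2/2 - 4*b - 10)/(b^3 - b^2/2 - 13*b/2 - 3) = (2*b^2 + b - 10)/(2*b^2 - 5*b - 3)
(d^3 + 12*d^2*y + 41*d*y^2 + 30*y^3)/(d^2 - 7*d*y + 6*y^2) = (d^3 + 12*d^2*y + 41*d*y^2 + 30*y^3)/(d^2 - 7*d*y + 6*y^2)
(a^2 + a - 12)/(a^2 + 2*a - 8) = (a - 3)/(a - 2)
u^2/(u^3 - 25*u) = u/(u^2 - 25)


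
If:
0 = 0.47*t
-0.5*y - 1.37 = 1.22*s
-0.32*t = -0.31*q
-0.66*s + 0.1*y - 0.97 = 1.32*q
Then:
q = 0.00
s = -1.38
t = 0.00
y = 0.62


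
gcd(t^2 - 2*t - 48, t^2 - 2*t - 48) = t^2 - 2*t - 48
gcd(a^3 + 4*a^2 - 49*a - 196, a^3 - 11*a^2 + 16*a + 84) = a - 7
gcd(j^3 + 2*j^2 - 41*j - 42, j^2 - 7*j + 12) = 1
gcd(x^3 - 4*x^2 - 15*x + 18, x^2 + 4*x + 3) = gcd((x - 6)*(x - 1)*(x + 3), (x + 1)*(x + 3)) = x + 3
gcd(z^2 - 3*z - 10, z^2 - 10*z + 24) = 1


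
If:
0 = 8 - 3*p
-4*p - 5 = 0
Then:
No Solution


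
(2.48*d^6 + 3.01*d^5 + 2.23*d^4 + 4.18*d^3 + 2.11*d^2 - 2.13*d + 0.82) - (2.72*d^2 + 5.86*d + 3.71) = 2.48*d^6 + 3.01*d^5 + 2.23*d^4 + 4.18*d^3 - 0.61*d^2 - 7.99*d - 2.89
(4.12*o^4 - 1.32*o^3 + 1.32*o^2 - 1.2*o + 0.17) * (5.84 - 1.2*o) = -4.944*o^5 + 25.6448*o^4 - 9.2928*o^3 + 9.1488*o^2 - 7.212*o + 0.9928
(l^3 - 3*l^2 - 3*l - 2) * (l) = l^4 - 3*l^3 - 3*l^2 - 2*l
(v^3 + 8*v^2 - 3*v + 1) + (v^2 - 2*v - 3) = v^3 + 9*v^2 - 5*v - 2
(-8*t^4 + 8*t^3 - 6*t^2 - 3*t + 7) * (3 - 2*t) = 16*t^5 - 40*t^4 + 36*t^3 - 12*t^2 - 23*t + 21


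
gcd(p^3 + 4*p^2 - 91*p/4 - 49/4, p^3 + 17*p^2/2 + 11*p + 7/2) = p^2 + 15*p/2 + 7/2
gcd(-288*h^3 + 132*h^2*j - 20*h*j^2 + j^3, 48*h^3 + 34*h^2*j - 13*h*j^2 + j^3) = 48*h^2 - 14*h*j + j^2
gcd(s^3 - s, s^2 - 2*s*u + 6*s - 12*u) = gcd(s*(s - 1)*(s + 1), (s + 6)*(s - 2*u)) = 1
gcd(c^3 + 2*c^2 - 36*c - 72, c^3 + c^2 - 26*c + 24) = c + 6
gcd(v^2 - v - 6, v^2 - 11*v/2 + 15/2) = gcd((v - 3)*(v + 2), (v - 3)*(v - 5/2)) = v - 3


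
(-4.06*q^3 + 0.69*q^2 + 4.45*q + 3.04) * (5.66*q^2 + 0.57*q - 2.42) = -22.9796*q^5 + 1.5912*q^4 + 35.4055*q^3 + 18.0731*q^2 - 9.0362*q - 7.3568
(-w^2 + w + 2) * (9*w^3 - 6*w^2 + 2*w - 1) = -9*w^5 + 15*w^4 + 10*w^3 - 9*w^2 + 3*w - 2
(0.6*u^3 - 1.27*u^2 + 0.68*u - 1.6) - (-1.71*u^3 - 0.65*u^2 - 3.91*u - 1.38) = 2.31*u^3 - 0.62*u^2 + 4.59*u - 0.22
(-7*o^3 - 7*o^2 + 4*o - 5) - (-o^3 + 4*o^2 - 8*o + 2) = -6*o^3 - 11*o^2 + 12*o - 7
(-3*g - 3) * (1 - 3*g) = 9*g^2 + 6*g - 3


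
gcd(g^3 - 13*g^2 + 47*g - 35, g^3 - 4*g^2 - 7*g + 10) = g^2 - 6*g + 5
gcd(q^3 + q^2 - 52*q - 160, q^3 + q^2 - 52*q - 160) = q^3 + q^2 - 52*q - 160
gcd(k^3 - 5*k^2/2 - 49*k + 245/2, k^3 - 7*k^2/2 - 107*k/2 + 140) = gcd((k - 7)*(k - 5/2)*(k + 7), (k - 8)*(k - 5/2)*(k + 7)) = k^2 + 9*k/2 - 35/2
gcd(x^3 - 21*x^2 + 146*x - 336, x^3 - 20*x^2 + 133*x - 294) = x^2 - 13*x + 42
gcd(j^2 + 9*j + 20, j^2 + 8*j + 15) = j + 5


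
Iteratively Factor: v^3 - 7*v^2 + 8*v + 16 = (v - 4)*(v^2 - 3*v - 4) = (v - 4)*(v + 1)*(v - 4)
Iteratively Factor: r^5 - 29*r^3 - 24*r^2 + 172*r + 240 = (r - 3)*(r^4 + 3*r^3 - 20*r^2 - 84*r - 80) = (r - 3)*(r + 4)*(r^3 - r^2 - 16*r - 20) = (r - 5)*(r - 3)*(r + 4)*(r^2 + 4*r + 4) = (r - 5)*(r - 3)*(r + 2)*(r + 4)*(r + 2)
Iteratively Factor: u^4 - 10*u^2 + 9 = (u - 3)*(u^3 + 3*u^2 - u - 3) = (u - 3)*(u + 3)*(u^2 - 1) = (u - 3)*(u + 1)*(u + 3)*(u - 1)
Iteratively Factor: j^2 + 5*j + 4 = (j + 4)*(j + 1)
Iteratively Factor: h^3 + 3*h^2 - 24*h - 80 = (h + 4)*(h^2 - h - 20) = (h + 4)^2*(h - 5)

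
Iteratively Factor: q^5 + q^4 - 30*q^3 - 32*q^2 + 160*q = (q)*(q^4 + q^3 - 30*q^2 - 32*q + 160) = q*(q - 2)*(q^3 + 3*q^2 - 24*q - 80) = q*(q - 2)*(q + 4)*(q^2 - q - 20) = q*(q - 5)*(q - 2)*(q + 4)*(q + 4)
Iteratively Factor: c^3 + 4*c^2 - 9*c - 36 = (c + 4)*(c^2 - 9) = (c - 3)*(c + 4)*(c + 3)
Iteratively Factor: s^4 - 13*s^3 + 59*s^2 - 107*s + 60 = (s - 1)*(s^3 - 12*s^2 + 47*s - 60) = (s - 3)*(s - 1)*(s^2 - 9*s + 20) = (s - 5)*(s - 3)*(s - 1)*(s - 4)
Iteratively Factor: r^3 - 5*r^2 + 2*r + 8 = (r + 1)*(r^2 - 6*r + 8) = (r - 4)*(r + 1)*(r - 2)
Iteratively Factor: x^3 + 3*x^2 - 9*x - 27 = (x - 3)*(x^2 + 6*x + 9) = (x - 3)*(x + 3)*(x + 3)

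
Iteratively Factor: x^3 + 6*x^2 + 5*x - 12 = (x + 4)*(x^2 + 2*x - 3) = (x - 1)*(x + 4)*(x + 3)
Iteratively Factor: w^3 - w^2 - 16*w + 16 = (w - 1)*(w^2 - 16) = (w - 4)*(w - 1)*(w + 4)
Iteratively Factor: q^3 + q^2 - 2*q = (q + 2)*(q^2 - q) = (q - 1)*(q + 2)*(q)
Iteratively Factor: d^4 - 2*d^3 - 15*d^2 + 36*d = (d)*(d^3 - 2*d^2 - 15*d + 36) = d*(d + 4)*(d^2 - 6*d + 9) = d*(d - 3)*(d + 4)*(d - 3)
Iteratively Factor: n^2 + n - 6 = (n - 2)*(n + 3)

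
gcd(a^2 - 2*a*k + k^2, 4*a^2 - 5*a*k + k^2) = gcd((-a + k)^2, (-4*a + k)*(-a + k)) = a - k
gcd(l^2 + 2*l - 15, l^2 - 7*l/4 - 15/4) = l - 3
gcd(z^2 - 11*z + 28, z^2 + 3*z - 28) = z - 4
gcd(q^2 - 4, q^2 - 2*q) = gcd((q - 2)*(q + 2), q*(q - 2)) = q - 2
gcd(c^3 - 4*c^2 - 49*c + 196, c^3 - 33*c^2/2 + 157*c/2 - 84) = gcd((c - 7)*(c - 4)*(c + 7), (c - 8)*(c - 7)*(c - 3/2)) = c - 7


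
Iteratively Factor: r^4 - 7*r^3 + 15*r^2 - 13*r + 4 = (r - 1)*(r^3 - 6*r^2 + 9*r - 4) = (r - 1)^2*(r^2 - 5*r + 4) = (r - 1)^3*(r - 4)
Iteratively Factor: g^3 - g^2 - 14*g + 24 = (g + 4)*(g^2 - 5*g + 6) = (g - 3)*(g + 4)*(g - 2)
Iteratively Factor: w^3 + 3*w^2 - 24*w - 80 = (w + 4)*(w^2 - w - 20) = (w + 4)^2*(w - 5)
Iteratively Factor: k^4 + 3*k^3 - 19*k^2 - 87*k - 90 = (k + 3)*(k^3 - 19*k - 30) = (k - 5)*(k + 3)*(k^2 + 5*k + 6) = (k - 5)*(k + 3)^2*(k + 2)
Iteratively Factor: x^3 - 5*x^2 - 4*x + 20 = (x - 2)*(x^2 - 3*x - 10) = (x - 5)*(x - 2)*(x + 2)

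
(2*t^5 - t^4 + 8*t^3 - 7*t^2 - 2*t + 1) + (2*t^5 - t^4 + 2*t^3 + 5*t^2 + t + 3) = 4*t^5 - 2*t^4 + 10*t^3 - 2*t^2 - t + 4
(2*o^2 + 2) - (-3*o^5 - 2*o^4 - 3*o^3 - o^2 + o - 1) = 3*o^5 + 2*o^4 + 3*o^3 + 3*o^2 - o + 3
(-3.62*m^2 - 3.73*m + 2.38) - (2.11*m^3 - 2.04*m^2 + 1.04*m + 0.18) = -2.11*m^3 - 1.58*m^2 - 4.77*m + 2.2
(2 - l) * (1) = 2 - l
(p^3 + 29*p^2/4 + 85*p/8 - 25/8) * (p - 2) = p^4 + 21*p^3/4 - 31*p^2/8 - 195*p/8 + 25/4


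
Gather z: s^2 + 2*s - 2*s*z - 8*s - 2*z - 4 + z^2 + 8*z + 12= s^2 - 6*s + z^2 + z*(6 - 2*s) + 8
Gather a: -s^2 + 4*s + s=-s^2 + 5*s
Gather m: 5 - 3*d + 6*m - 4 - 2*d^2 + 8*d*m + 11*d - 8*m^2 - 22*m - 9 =-2*d^2 + 8*d - 8*m^2 + m*(8*d - 16) - 8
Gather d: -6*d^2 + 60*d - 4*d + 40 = -6*d^2 + 56*d + 40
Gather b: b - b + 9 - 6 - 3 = 0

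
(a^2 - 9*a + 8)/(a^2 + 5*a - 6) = (a - 8)/(a + 6)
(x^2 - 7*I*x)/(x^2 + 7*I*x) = (x - 7*I)/(x + 7*I)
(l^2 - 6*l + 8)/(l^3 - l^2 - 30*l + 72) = (l - 2)/(l^2 + 3*l - 18)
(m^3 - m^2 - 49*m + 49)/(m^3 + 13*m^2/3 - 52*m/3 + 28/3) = 3*(m^2 - 8*m + 7)/(3*m^2 - 8*m + 4)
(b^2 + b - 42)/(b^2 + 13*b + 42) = (b - 6)/(b + 6)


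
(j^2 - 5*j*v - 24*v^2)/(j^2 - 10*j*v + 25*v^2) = (j^2 - 5*j*v - 24*v^2)/(j^2 - 10*j*v + 25*v^2)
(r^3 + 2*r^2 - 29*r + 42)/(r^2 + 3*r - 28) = (r^2 - 5*r + 6)/(r - 4)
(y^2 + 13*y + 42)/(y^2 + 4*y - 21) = (y + 6)/(y - 3)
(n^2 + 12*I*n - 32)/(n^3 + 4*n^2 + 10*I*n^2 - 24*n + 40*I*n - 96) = (n + 8*I)/(n^2 + n*(4 + 6*I) + 24*I)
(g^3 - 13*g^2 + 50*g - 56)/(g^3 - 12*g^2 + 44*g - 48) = (g - 7)/(g - 6)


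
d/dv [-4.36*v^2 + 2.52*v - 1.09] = 2.52 - 8.72*v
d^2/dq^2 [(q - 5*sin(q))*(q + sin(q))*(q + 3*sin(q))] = q^2*sin(q) - 4*q*cos(q) - 34*q*cos(2*q) + 6*q + 37*sin(q)/4 - 34*sin(2*q) - 135*sin(3*q)/4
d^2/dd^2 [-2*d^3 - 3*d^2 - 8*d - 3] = -12*d - 6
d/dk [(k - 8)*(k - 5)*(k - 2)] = 3*k^2 - 30*k + 66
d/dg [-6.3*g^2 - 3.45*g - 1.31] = -12.6*g - 3.45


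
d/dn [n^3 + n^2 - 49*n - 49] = 3*n^2 + 2*n - 49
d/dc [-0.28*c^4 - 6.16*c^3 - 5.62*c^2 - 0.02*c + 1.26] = -1.12*c^3 - 18.48*c^2 - 11.24*c - 0.02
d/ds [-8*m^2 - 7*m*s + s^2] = -7*m + 2*s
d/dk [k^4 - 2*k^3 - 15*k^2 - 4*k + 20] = 4*k^3 - 6*k^2 - 30*k - 4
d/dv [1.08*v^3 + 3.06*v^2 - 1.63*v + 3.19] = 3.24*v^2 + 6.12*v - 1.63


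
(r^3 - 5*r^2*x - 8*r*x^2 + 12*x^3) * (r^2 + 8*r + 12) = r^5 - 5*r^4*x + 8*r^4 - 8*r^3*x^2 - 40*r^3*x + 12*r^3 + 12*r^2*x^3 - 64*r^2*x^2 - 60*r^2*x + 96*r*x^3 - 96*r*x^2 + 144*x^3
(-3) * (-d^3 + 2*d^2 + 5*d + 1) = 3*d^3 - 6*d^2 - 15*d - 3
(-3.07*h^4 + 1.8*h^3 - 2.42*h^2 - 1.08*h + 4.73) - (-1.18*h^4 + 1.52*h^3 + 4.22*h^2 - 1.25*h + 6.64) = -1.89*h^4 + 0.28*h^3 - 6.64*h^2 + 0.17*h - 1.91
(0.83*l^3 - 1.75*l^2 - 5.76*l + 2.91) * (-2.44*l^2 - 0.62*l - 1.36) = -2.0252*l^5 + 3.7554*l^4 + 14.0106*l^3 - 1.1492*l^2 + 6.0294*l - 3.9576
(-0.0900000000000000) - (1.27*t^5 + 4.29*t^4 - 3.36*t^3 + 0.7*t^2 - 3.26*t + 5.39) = -1.27*t^5 - 4.29*t^4 + 3.36*t^3 - 0.7*t^2 + 3.26*t - 5.48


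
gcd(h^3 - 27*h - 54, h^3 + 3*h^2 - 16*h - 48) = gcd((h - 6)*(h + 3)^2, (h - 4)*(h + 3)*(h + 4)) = h + 3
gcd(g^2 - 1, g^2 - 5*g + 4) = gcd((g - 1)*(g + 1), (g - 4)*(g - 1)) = g - 1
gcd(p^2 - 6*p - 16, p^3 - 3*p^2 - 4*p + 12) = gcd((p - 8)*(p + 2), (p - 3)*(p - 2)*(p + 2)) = p + 2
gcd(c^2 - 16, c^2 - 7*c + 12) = c - 4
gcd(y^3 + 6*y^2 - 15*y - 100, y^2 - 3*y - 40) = y + 5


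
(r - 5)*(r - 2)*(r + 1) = r^3 - 6*r^2 + 3*r + 10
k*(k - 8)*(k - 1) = k^3 - 9*k^2 + 8*k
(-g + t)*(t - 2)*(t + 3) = -g*t^2 - g*t + 6*g + t^3 + t^2 - 6*t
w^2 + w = w*(w + 1)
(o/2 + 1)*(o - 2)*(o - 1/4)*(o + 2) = o^4/2 + 7*o^3/8 - 9*o^2/4 - 7*o/2 + 1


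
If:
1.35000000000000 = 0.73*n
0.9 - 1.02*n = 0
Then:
No Solution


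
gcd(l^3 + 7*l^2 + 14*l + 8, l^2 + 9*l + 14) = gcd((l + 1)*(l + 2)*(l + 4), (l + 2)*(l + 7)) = l + 2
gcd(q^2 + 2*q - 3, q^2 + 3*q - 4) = q - 1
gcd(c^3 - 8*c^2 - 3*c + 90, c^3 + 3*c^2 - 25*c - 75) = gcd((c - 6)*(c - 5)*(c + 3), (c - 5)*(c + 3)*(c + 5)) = c^2 - 2*c - 15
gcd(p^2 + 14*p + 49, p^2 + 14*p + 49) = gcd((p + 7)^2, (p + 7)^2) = p^2 + 14*p + 49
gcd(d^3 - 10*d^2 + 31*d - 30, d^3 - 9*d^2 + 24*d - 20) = d^2 - 7*d + 10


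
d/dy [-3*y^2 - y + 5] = -6*y - 1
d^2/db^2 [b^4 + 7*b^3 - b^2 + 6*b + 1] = 12*b^2 + 42*b - 2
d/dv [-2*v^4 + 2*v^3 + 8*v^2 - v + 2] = -8*v^3 + 6*v^2 + 16*v - 1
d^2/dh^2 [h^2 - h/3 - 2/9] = 2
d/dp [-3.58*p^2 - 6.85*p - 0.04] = -7.16*p - 6.85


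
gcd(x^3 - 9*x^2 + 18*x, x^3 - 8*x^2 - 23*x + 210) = x - 6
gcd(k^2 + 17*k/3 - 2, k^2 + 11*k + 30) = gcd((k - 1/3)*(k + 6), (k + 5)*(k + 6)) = k + 6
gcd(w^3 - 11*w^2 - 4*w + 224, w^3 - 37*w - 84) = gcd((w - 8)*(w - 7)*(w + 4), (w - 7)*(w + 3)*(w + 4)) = w^2 - 3*w - 28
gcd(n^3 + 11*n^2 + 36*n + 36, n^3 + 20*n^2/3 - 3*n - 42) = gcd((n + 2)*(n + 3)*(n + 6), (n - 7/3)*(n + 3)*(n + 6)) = n^2 + 9*n + 18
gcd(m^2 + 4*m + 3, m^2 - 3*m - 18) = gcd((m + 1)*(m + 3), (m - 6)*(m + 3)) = m + 3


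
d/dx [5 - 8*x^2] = -16*x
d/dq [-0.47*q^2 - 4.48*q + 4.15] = -0.94*q - 4.48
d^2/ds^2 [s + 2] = 0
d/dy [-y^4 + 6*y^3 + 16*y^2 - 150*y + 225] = -4*y^3 + 18*y^2 + 32*y - 150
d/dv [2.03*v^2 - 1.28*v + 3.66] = 4.06*v - 1.28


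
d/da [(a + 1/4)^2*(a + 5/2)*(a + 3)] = 4*a^3 + 18*a^2 + 165*a/8 + 131/32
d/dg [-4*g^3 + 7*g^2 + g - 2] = -12*g^2 + 14*g + 1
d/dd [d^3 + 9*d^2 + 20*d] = 3*d^2 + 18*d + 20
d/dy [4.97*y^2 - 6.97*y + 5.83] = 9.94*y - 6.97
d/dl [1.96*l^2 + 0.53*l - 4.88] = 3.92*l + 0.53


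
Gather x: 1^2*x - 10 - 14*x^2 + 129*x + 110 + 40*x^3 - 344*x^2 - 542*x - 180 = 40*x^3 - 358*x^2 - 412*x - 80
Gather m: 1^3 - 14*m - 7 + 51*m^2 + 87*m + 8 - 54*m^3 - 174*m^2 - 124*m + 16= -54*m^3 - 123*m^2 - 51*m + 18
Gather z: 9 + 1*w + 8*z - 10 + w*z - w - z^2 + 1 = -z^2 + z*(w + 8)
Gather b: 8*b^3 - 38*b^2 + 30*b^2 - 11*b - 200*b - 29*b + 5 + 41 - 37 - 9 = 8*b^3 - 8*b^2 - 240*b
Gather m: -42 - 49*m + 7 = -49*m - 35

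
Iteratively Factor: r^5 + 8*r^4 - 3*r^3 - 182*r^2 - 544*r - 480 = (r + 3)*(r^4 + 5*r^3 - 18*r^2 - 128*r - 160) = (r - 5)*(r + 3)*(r^3 + 10*r^2 + 32*r + 32) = (r - 5)*(r + 2)*(r + 3)*(r^2 + 8*r + 16) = (r - 5)*(r + 2)*(r + 3)*(r + 4)*(r + 4)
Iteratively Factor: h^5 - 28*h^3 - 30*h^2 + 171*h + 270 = (h + 3)*(h^4 - 3*h^3 - 19*h^2 + 27*h + 90) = (h - 5)*(h + 3)*(h^3 + 2*h^2 - 9*h - 18) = (h - 5)*(h + 2)*(h + 3)*(h^2 - 9) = (h - 5)*(h - 3)*(h + 2)*(h + 3)*(h + 3)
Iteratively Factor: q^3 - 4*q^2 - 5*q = (q)*(q^2 - 4*q - 5) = q*(q - 5)*(q + 1)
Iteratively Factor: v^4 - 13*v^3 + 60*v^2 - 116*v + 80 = (v - 2)*(v^3 - 11*v^2 + 38*v - 40) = (v - 4)*(v - 2)*(v^2 - 7*v + 10) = (v - 5)*(v - 4)*(v - 2)*(v - 2)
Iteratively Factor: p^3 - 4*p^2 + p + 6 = (p - 2)*(p^2 - 2*p - 3) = (p - 3)*(p - 2)*(p + 1)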